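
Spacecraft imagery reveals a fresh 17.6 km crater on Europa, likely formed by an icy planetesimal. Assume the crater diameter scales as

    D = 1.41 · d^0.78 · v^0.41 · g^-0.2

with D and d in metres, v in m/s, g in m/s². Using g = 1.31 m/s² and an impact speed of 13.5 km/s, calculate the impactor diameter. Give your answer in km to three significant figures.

Rearranging for d: d = [D / (1.41 · 13500^0.41 · 1.31^-0.2)]^(1/0.78).
D = 17600 m.
13500^0.41 = 49.37
1.31^-0.2 = 0.9474
Denominator = 1.41 × 49.37 × 0.9474 = 65.95
D / 65.95 = 17600 / 65.95 = 266.9
d = 266.9^(1/0.78) = 266.9^1.2821 = 1291 m

d ≈ 1.29 km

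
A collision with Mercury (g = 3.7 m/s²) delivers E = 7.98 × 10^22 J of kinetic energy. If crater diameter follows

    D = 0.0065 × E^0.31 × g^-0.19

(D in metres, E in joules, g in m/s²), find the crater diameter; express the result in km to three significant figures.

E^0.31 = (7.98 × 10^22)^0.31 = 1.258 × 10^7
g^-0.19 = 3.7^-0.19 = 0.7799
D = 0.0065 × 1.258 × 10^7 × 0.7799 = 63772 m
   = 63.77 km

D ≈ 63.8 km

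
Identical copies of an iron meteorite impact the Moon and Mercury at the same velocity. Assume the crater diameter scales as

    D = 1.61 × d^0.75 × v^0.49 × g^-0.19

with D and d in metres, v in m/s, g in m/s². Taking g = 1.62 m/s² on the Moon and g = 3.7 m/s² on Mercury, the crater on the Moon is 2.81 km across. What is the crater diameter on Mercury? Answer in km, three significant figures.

D ≈ 2.40 km

All impactor-dependent factors cancel in the ratio, leaving D_Mercury/D_Moon = (g_Mercury/g_Moon)^-0.19.
(3.7/1.62)^-0.19 = 2.284^-0.19 = 0.8548
D_Mercury = 0.8548 × 2.81 km = 2.40 km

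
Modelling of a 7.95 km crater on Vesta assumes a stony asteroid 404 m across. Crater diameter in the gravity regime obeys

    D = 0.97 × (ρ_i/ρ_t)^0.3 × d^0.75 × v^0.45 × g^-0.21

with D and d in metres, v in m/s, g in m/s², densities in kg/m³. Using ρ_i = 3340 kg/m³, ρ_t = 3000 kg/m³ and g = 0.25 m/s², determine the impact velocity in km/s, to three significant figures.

v ≈ 11.0 km/s

Rearranging for v: v = [D / (0.97 · (3340/3000)^0.3 · 404^0.75 · 0.25^-0.21)]^(1/0.45).
D = 7950 m.
(3340/3000)^0.3 = 1.033
404^0.75 = 90.11
0.25^-0.21 = 1.338
Denominator = 0.97 × 1.033 × 90.11 × 1.338 = 120.8
D / 120.8 = 7950 / 120.8 = 65.81
v = 65.81^(1/0.45) = 65.81^2.2222 = 10980 m/s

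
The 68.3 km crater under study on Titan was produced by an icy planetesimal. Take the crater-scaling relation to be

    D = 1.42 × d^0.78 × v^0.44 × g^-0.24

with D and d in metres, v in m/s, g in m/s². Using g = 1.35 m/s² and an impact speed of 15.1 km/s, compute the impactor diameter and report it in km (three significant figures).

d ≈ 4.85 km

Rearranging for d: d = [D / (1.42 · 15100^0.44 · 1.35^-0.24)]^(1/0.78).
D = 68300 m.
15100^0.44 = 68.98
1.35^-0.24 = 0.9305
Denominator = 1.42 × 68.98 × 0.9305 = 91.14
D / 91.14 = 68300 / 91.14 = 749.4
d = 749.4^(1/0.78) = 749.4^1.2821 = 4849 m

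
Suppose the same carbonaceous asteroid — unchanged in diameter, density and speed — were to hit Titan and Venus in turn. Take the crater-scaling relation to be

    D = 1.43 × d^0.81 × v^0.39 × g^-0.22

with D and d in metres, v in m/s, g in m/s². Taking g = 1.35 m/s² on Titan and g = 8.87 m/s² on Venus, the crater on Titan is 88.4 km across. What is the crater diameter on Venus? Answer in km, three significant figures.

All impactor-dependent factors cancel in the ratio, leaving D_Venus/D_Titan = (g_Venus/g_Titan)^-0.22.
(8.87/1.35)^-0.22 = 6.570^-0.22 = 0.6609
D_Venus = 0.6609 × 88.4 km = 58.4 km

D ≈ 58.4 km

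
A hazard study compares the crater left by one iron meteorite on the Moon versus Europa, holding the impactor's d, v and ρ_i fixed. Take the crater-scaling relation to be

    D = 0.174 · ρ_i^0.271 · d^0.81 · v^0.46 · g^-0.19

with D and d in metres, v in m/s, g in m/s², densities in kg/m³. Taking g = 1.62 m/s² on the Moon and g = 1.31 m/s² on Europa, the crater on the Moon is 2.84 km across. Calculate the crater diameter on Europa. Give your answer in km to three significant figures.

All impactor-dependent factors cancel in the ratio, leaving D_Europa/D_Moon = (g_Europa/g_Moon)^-0.19.
(1.31/1.62)^-0.19 = 0.8086^-0.19 = 1.041
D_Europa = 1.041 × 2.84 km = 2.96 km

D ≈ 2.96 km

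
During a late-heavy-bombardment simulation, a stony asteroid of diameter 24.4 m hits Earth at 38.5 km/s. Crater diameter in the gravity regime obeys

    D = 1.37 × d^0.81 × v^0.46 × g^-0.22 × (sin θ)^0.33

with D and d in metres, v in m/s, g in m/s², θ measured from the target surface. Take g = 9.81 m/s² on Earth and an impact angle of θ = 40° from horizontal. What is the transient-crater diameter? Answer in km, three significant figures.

In SI units: v = 38500 m/s.
d^0.81 = 24.4^0.81 = 13.30
v^0.46 = 38500^0.46 = 128.6
g^-0.22 = 9.81^-0.22 = 0.6051
(sin 40°)^0.33 = 0.6428^0.33 = 0.8643
D = 1.37 × 13.30 × 128.6 × 0.6051 × 0.8643 = 1225 m
   = 1.225 km

D ≈ 1.23 km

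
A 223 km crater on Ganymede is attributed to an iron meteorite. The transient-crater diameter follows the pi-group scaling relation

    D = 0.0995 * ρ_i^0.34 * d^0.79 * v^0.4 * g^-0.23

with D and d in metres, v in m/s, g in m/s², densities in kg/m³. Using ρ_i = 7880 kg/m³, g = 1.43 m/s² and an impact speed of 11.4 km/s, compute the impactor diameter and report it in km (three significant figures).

d ≈ 22.5 km

Rearranging for d: d = [D / (0.0995 · 7880^0.34 · 11400^0.4 · 1.43^-0.23)]^(1/0.79).
D = 223000 m.
7880^0.34 = 21.13
11400^0.4 = 41.95
1.43^-0.23 = 0.9210
Denominator = 0.0995 × 21.13 × 41.95 × 0.9210 = 81.23
D / 81.23 = 223000 / 81.23 = 2745
d = 2745^(1/0.79) = 2745^1.2658 = 22517 m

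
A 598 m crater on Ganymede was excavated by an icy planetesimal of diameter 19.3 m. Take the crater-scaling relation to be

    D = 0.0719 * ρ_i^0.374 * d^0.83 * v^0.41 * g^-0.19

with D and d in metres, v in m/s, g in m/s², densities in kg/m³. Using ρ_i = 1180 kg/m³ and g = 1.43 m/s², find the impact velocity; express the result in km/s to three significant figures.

v ≈ 16.9 km/s

Rearranging for v: v = [D / (0.0719 · 1180^0.374 · 19.3^0.83 · 1.43^-0.19)]^(1/0.41).
1180^0.374 = 14.09
19.3^0.83 = 11.67
1.43^-0.19 = 0.9343
Denominator = 0.0719 × 14.09 × 11.67 × 0.9343 = 11.05
D / 11.05 = 598 / 11.05 = 54.12
v = 54.12^(1/0.41) = 54.12^2.439 = 16891 m/s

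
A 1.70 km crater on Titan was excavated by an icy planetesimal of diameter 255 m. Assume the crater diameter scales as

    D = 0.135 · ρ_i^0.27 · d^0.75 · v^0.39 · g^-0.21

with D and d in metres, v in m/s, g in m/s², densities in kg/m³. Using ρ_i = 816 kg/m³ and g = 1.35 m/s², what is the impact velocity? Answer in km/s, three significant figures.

v ≈ 8.70 km/s

Rearranging for v: v = [D / (0.135 · 816^0.27 · 255^0.75 · 1.35^-0.21)]^(1/0.39).
D = 1700 m.
816^0.27 = 6.112
255^0.75 = 63.81
1.35^-0.21 = 0.9389
Denominator = 0.135 × 6.112 × 63.81 × 0.9389 = 49.43
D / 49.43 = 1700 / 49.43 = 34.39
v = 34.39^(1/0.39) = 34.39^2.5641 = 8701 m/s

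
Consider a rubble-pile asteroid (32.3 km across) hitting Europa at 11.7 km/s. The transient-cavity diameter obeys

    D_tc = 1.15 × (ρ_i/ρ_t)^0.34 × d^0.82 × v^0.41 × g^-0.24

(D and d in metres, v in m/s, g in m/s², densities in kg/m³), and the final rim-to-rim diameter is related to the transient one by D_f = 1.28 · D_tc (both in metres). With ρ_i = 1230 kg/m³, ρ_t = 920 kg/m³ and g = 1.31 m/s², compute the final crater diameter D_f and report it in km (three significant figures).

D_f ≈ 353 km

In SI: d = 32300 m, v = 11700 m/s.
(ρ_i/ρ_t)^0.34 = (1230/920)^0.34 = 1.104
d^0.82 = 32300^0.82 = 4984
v^0.41 = 11700^0.41 = 46.55
g^-0.24 = 1.31^-0.24 = 0.9372
D_tc = 1.15 × 1.104 × 4984 × 46.55 × 0.9372 = 2.761 × 10^5 m
D_f = 1.28 × 2.761 × 10^5 = 3.534 × 10^5 m
     = 353.4 km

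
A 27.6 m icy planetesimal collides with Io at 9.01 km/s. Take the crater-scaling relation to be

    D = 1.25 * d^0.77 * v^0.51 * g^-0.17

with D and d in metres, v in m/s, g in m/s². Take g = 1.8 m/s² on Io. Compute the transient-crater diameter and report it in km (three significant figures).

D ≈ 1.51 km

In SI units: v = 9010 m/s.
d^0.77 = 27.6^0.77 = 12.87
v^0.51 = 9010^0.51 = 104.0
g^-0.17 = 1.8^-0.17 = 0.9049
D = 1.25 × 12.87 × 104.0 × 0.9049 = 1514 m
   = 1.514 km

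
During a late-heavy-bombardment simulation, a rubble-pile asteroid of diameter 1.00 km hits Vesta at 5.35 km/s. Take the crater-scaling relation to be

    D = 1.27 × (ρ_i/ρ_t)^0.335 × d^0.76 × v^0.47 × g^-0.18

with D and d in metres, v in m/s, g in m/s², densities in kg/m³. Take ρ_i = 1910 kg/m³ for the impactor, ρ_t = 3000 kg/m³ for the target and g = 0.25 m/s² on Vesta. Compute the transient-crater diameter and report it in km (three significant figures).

In SI units: d = 1000 m, v = 5350 m/s.
(ρ_i/ρ_t)^0.335 = (1910/3000)^0.335 = 0.8596
d^0.76 = 1000^0.76 = 190.5
v^0.47 = 5350^0.47 = 56.54
g^-0.18 = 0.25^-0.18 = 1.283
D = 1.27 × 0.8596 × 190.5 × 56.54 × 1.283 = 15086 m
   = 15.09 km

D ≈ 15.1 km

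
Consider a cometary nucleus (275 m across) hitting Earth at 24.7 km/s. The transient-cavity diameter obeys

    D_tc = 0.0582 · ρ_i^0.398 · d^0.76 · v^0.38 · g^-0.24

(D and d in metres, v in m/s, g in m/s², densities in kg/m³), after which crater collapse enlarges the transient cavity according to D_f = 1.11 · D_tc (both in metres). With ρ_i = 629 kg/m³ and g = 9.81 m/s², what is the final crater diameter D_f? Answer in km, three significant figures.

D_f ≈ 1.62 km

v = 24700 m/s.
ρ_i^0.398 = 629^0.398 = 13.00
d^0.76 = 275^0.76 = 71.43
v^0.38 = 24700^0.38 = 46.69
g^-0.24 = 9.81^-0.24 = 0.5781
D_tc = 0.0582 × 13.00 × 71.43 × 46.69 × 0.5781 = 1459 m
D_f = 1.11 × 1459 = 1619 m
     = 1.619 km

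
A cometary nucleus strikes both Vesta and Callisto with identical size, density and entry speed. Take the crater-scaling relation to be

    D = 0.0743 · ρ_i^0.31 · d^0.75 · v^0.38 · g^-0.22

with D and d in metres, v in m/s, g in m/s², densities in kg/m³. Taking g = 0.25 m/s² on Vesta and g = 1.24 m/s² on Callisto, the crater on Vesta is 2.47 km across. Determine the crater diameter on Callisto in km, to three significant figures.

All impactor-dependent factors cancel in the ratio, leaving D_Callisto/D_Vesta = (g_Callisto/g_Vesta)^-0.22.
(1.24/0.25)^-0.22 = 4.960^-0.22 = 0.7031
D_Callisto = 0.7031 × 2.47 km = 1.74 km

D ≈ 1.74 km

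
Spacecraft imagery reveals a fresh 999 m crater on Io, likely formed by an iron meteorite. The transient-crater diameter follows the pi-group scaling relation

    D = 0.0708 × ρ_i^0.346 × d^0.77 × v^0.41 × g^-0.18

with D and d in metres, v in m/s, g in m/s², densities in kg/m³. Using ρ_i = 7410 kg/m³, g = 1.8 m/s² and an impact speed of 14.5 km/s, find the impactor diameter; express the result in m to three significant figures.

d ≈ 31.2 m

Rearranging for d: d = [D / (0.0708 · 7410^0.346 · 14500^0.41 · 1.8^-0.18)]^(1/0.77).
7410^0.346 = 21.83
14500^0.41 = 50.83
1.8^-0.18 = 0.8996
Denominator = 0.0708 × 21.83 × 50.83 × 0.8996 = 70.67
D / 70.67 = 999 / 70.67 = 14.14
d = 14.14^(1/0.77) = 14.14^1.2987 = 31.20 m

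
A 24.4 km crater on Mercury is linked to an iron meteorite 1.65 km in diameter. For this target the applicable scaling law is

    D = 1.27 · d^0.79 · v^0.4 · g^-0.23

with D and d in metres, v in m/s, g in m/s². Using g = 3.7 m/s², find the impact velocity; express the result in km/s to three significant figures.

Rearranging for v: v = [D / (1.27 · 1650^0.79 · 3.7^-0.23)]^(1/0.4).
D = 24400 m.
1650^0.79 = 348.2
3.7^-0.23 = 0.7401
Denominator = 1.27 × 348.2 × 0.7401 = 327.3
D / 327.3 = 24400 / 327.3 = 74.55
v = 74.55^(1/0.4) = 74.55^2.5 = 47987 m/s

v ≈ 48.0 km/s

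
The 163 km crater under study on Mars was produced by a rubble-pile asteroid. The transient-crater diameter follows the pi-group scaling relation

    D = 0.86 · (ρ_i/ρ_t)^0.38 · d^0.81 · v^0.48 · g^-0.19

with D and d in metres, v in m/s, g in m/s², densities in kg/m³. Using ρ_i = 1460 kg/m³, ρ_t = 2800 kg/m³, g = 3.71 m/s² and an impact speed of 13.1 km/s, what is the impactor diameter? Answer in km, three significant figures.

Rearranging for d: d = [D / (0.86 · (1460/2800)^0.38 · 13100^0.48 · 3.71^-0.19)]^(1/0.81).
D = 163000 m.
(1460/2800)^0.38 = 0.7808
13100^0.48 = 94.69
3.71^-0.19 = 0.7795
Denominator = 0.86 × 0.7808 × 94.69 × 0.7795 = 49.56
D / 49.56 = 163000 / 49.56 = 3289
d = 3289^(1/0.81) = 3289^1.2346 = 21987 m

d ≈ 22.0 km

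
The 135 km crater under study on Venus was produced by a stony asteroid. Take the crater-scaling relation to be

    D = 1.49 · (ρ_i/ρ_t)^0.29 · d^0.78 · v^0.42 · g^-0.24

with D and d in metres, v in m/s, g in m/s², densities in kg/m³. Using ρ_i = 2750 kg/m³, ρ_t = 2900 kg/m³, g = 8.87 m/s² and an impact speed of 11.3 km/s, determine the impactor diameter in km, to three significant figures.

Rearranging for d: d = [D / (1.49 · (2750/2900)^0.29 · 11300^0.42 · 8.87^-0.24)]^(1/0.78).
D = 135000 m.
(2750/2900)^0.29 = 0.9847
11300^0.42 = 50.38
8.87^-0.24 = 0.5922
Denominator = 1.49 × 0.9847 × 50.38 × 0.5922 = 43.77
D / 43.77 = 135000 / 43.77 = 3084
d = 3084^(1/0.78) = 3084^1.2821 = 29744 m

d ≈ 29.7 km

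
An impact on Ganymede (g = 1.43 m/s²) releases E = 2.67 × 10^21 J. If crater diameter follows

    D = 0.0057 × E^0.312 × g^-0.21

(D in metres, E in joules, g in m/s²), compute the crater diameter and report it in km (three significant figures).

E^0.312 = (2.67 × 10^21)^0.312 = 4.843 × 10^6
g^-0.21 = 1.43^-0.21 = 0.9276
D = 0.0057 × 4.843 × 10^6 × 0.9276 = 25606 m
   = 25.61 km

D ≈ 25.6 km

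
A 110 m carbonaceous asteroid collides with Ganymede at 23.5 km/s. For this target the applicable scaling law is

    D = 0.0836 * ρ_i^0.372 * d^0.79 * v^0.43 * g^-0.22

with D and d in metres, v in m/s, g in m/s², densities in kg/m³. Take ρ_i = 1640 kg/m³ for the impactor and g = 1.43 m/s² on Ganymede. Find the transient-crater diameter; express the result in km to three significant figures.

D ≈ 3.77 km

In SI units: v = 23500 m/s.
ρ_i^0.372 = 1640^0.372 = 15.70
d^0.79 = 110^0.79 = 40.99
v^0.43 = 23500^0.43 = 75.78
g^-0.22 = 1.43^-0.22 = 0.9243
D = 0.0836 × 15.70 × 40.99 × 75.78 × 0.9243 = 3768 m
   = 3.768 km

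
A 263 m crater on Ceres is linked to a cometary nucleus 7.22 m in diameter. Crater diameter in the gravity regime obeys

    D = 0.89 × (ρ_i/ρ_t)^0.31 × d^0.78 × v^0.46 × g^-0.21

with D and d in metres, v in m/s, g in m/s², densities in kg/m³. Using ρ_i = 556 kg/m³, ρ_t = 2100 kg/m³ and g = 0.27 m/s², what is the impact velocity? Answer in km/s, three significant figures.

v ≈ 11.1 km/s

Rearranging for v: v = [D / (0.89 · (556/2100)^0.31 · 7.22^0.78 · 0.27^-0.21)]^(1/0.46).
(556/2100)^0.31 = 0.6623
7.22^0.78 = 4.674
0.27^-0.21 = 1.316
Denominator = 0.89 × 0.6623 × 4.674 × 1.316 = 3.626
D / 3.626 = 263 / 3.626 = 72.53
v = 72.53^(1/0.46) = 72.53^2.1739 = 11081 m/s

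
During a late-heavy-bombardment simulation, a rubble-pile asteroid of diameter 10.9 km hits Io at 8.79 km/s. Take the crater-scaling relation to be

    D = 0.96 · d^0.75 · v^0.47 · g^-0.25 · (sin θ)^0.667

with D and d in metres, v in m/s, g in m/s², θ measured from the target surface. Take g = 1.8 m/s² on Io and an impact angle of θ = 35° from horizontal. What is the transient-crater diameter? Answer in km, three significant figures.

In SI units: d = 10900 m, v = 8790 m/s.
d^0.75 = 10900^0.75 = 1067
v^0.47 = 8790^0.47 = 71.40
g^-0.25 = 1.8^-0.25 = 0.8633
(sin 35°)^0.667 = 0.5736^0.667 = 0.6902
D = 0.96 × 1067 × 71.40 × 0.8633 × 0.6902 = 43578 m
   = 43.58 km

D ≈ 43.6 km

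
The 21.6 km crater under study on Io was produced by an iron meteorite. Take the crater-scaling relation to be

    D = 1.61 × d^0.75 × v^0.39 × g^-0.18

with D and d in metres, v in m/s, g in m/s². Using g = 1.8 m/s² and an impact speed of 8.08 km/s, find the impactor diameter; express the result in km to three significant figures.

Rearranging for d: d = [D / (1.61 · 8080^0.39 · 1.8^-0.18)]^(1/0.75).
D = 21600 m.
8080^0.39 = 33.41
1.8^-0.18 = 0.8996
Denominator = 1.61 × 33.41 × 0.8996 = 48.39
D / 48.39 = 21600 / 48.39 = 446.4
d = 446.4^(1/0.75) = 446.4^1.3333 = 3411 m

d ≈ 3.41 km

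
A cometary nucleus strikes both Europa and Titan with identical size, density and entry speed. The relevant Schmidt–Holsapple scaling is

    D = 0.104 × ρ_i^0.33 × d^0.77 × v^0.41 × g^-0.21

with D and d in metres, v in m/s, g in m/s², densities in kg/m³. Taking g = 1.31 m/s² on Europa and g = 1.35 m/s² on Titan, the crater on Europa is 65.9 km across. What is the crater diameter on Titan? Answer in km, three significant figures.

D ≈ 65.5 km

All impactor-dependent factors cancel in the ratio, leaving D_Titan/D_Europa = (g_Titan/g_Europa)^-0.21.
(1.35/1.31)^-0.21 = 1.031^-0.21 = 0.9936
D_Titan = 0.9936 × 65.9 km = 65.5 km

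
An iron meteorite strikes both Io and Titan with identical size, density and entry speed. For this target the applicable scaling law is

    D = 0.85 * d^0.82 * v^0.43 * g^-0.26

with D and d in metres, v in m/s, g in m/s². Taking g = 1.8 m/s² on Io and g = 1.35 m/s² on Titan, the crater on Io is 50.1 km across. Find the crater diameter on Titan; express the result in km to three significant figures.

All impactor-dependent factors cancel in the ratio, leaving D_Titan/D_Io = (g_Titan/g_Io)^-0.26.
(1.35/1.8)^-0.26 = 0.7500^-0.26 = 1.078
D_Titan = 1.078 × 50.1 km = 54.0 km

D ≈ 54.0 km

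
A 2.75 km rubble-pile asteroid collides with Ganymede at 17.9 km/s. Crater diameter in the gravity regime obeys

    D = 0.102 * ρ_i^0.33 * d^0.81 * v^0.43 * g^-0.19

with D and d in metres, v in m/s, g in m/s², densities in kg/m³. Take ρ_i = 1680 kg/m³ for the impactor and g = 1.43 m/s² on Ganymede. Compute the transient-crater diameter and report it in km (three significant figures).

D ≈ 45.5 km

In SI units: d = 2750 m, v = 17900 m/s.
ρ_i^0.33 = 1680^0.33 = 11.60
d^0.81 = 2750^0.81 = 610.7
v^0.43 = 17900^0.43 = 67.41
g^-0.19 = 1.43^-0.19 = 0.9343
D = 0.102 × 11.60 × 610.7 × 67.41 × 0.9343 = 45509 m
   = 45.51 km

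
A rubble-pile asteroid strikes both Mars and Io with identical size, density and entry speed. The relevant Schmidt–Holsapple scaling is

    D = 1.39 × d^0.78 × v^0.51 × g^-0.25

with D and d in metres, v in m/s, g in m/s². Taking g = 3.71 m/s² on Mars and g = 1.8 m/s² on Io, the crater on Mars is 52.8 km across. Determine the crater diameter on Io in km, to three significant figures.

All impactor-dependent factors cancel in the ratio, leaving D_Io/D_Mars = (g_Io/g_Mars)^-0.25.
(1.8/3.71)^-0.25 = 0.4852^-0.25 = 1.198
D_Io = 1.198 × 52.8 km = 63.3 km

D ≈ 63.3 km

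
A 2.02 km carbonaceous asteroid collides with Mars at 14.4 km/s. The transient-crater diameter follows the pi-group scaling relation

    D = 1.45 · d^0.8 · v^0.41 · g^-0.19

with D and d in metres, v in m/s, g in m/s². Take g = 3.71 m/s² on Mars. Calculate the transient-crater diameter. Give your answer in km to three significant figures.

D ≈ 25.3 km

In SI units: d = 2020 m, v = 14400 m/s.
d^0.8 = 2020^0.8 = 440.8
v^0.41 = 14400^0.41 = 50.69
g^-0.19 = 3.71^-0.19 = 0.7795
D = 1.45 × 440.8 × 50.69 × 0.7795 = 25255 m
   = 25.26 km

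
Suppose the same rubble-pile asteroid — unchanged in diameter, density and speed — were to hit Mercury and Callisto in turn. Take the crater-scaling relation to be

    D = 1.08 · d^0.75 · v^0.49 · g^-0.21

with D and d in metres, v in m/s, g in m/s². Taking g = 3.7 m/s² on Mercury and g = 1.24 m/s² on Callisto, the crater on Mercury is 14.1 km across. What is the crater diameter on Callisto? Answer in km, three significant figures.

All impactor-dependent factors cancel in the ratio, leaving D_Callisto/D_Mercury = (g_Callisto/g_Mercury)^-0.21.
(1.24/3.7)^-0.21 = 0.3351^-0.21 = 1.258
D_Callisto = 1.258 × 14.1 km = 17.7 km

D ≈ 17.7 km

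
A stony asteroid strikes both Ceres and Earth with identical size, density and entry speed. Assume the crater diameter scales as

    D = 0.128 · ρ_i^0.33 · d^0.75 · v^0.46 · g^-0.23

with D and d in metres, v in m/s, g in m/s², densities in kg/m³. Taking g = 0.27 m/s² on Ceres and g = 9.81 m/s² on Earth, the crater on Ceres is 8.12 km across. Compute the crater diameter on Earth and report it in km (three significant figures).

All impactor-dependent factors cancel in the ratio, leaving D_Earth/D_Ceres = (g_Earth/g_Ceres)^-0.23.
(9.81/0.27)^-0.23 = 36.33^-0.23 = 0.4377
D_Earth = 0.4377 × 8.12 km = 3.55 km

D ≈ 3.55 km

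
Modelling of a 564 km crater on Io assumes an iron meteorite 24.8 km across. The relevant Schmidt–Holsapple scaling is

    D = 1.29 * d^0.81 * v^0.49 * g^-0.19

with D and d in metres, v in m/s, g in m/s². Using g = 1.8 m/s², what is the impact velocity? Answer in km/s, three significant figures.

v ≈ 22.2 km/s

Rearranging for v: v = [D / (1.29 · 24800^0.81 · 1.8^-0.19)]^(1/0.49).
D = 564000 m.
24800^0.81 = 3627
1.8^-0.19 = 0.8943
Denominator = 1.29 × 3627 × 0.8943 = 4184
D / 4184 = 564000 / 4184 = 134.8
v = 134.8^(1/0.49) = 134.8^2.0408 = 22196 m/s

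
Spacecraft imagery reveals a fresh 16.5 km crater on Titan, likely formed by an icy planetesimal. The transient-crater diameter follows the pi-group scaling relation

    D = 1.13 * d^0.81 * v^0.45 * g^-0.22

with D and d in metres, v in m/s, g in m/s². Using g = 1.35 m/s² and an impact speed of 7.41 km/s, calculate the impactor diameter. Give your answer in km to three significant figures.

d ≈ 1.06 km

Rearranging for d: d = [D / (1.13 · 7410^0.45 · 1.35^-0.22)]^(1/0.81).
D = 16500 m.
7410^0.45 = 55.13
1.35^-0.22 = 0.9361
Denominator = 1.13 × 55.13 × 0.9361 = 58.32
D / 58.32 = 16500 / 58.32 = 282.9
d = 282.9^(1/0.81) = 282.9^1.2346 = 1064 m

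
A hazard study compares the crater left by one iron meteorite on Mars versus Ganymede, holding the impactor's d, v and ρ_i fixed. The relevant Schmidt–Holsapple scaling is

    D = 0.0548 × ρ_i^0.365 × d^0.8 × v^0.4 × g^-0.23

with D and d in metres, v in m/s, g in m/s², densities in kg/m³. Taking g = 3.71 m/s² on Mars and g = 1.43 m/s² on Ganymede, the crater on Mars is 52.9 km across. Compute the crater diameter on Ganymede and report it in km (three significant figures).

All impactor-dependent factors cancel in the ratio, leaving D_Ganymede/D_Mars = (g_Ganymede/g_Mars)^-0.23.
(1.43/3.71)^-0.23 = 0.3854^-0.23 = 1.245
D_Ganymede = 1.245 × 52.9 km = 65.9 km

D ≈ 65.9 km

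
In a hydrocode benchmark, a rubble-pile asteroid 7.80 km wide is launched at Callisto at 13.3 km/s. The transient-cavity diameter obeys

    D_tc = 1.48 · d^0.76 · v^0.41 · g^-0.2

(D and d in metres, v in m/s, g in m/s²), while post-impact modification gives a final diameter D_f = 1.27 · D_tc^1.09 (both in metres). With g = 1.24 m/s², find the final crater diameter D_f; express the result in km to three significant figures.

D_f ≈ 217 km

In SI: d = 7800 m, v = 13300 m/s.
d^0.76 = 7800^0.76 = 907.8
v^0.41 = 13300^0.41 = 49.07
g^-0.2 = 1.24^-0.2 = 0.9579
D_tc = 1.48 × 907.8 × 49.07 × 0.9579 = 63150 m
D_f = 1.27 × (63150)^1.09 = 2.169 × 10^5 m
     = 216.9 km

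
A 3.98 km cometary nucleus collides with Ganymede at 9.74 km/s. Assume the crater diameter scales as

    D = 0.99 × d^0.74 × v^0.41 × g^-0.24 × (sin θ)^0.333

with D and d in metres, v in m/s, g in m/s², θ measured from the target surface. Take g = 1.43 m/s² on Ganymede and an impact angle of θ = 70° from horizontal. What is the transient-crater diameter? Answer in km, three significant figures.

D ≈ 17.7 km

In SI units: d = 3980 m, v = 9740 m/s.
d^0.74 = 3980^0.74 = 461.2
v^0.41 = 9740^0.41 = 43.18
g^-0.24 = 1.43^-0.24 = 0.9177
(sin 70°)^0.333 = 0.9397^0.333 = 0.9795
D = 0.99 × 461.2 × 43.18 × 0.9177 × 0.9795 = 17722 m
   = 17.72 km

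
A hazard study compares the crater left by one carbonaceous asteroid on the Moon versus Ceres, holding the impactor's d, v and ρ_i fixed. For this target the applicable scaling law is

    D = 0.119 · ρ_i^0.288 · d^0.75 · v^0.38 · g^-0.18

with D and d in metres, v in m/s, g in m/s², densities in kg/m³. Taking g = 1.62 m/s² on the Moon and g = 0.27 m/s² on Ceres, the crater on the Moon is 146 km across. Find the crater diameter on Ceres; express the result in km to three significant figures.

D ≈ 202 km

All impactor-dependent factors cancel in the ratio, leaving D_Ceres/D_Moon = (g_Ceres/g_Moon)^-0.18.
(0.27/1.62)^-0.18 = 0.1667^-0.18 = 1.381
D_Ceres = 1.381 × 146 km = 202 km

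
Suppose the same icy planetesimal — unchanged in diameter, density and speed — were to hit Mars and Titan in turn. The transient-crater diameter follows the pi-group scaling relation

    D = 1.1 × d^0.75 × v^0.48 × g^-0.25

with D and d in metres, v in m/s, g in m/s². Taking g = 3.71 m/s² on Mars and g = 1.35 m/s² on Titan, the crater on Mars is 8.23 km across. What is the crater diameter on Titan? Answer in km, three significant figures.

All impactor-dependent factors cancel in the ratio, leaving D_Titan/D_Mars = (g_Titan/g_Mars)^-0.25.
(1.35/3.71)^-0.25 = 0.3639^-0.25 = 1.288
D_Titan = 1.288 × 8.23 km = 10.6 km

D ≈ 10.6 km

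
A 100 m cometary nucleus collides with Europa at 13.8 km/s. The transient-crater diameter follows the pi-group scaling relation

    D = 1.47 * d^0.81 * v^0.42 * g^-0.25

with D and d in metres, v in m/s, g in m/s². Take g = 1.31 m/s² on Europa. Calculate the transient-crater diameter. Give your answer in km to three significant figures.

In SI units: v = 13800 m/s.
d^0.81 = 100^0.81 = 41.69
v^0.42 = 13800^0.42 = 54.80
g^-0.25 = 1.31^-0.25 = 0.9347
D = 1.47 × 41.69 × 54.80 × 0.9347 = 3139 m
   = 3.139 km

D ≈ 3.14 km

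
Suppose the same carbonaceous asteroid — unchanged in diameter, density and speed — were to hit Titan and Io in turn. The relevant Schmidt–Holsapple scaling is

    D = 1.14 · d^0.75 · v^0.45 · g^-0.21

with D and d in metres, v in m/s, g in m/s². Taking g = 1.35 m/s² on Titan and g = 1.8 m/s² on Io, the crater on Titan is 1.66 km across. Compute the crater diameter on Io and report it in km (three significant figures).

D ≈ 1.56 km

All impactor-dependent factors cancel in the ratio, leaving D_Io/D_Titan = (g_Io/g_Titan)^-0.21.
(1.8/1.35)^-0.21 = 1.333^-0.21 = 0.9414
D_Io = 0.9414 × 1.66 km = 1.56 km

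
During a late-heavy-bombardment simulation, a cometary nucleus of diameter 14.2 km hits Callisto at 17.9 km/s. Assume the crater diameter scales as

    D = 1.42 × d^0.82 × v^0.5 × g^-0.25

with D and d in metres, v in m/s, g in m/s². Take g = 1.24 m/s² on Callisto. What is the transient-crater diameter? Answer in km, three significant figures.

In SI units: d = 14200 m, v = 17900 m/s.
d^0.82 = 14200^0.82 = 2540
v^0.5 = 17900^0.5 = 133.8
g^-0.25 = 1.24^-0.25 = 0.9476
D = 1.42 × 2540 × 133.8 × 0.9476 = 4.573 × 10^5 m
   = 457.3 km

D ≈ 457 km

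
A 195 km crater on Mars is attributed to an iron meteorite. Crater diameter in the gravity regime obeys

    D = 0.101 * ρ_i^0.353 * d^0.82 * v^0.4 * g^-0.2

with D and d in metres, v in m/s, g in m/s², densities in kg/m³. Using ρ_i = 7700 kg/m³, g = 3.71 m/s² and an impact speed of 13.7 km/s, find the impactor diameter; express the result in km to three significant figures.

d ≈ 13.0 km

Rearranging for d: d = [D / (0.101 · 7700^0.353 · 13700^0.4 · 3.71^-0.2)]^(1/0.82).
D = 195000 m.
7700^0.353 = 23.55
13700^0.4 = 45.15
3.71^-0.2 = 0.7694
Denominator = 0.101 × 23.55 × 45.15 × 0.7694 = 82.63
D / 82.63 = 195000 / 82.63 = 2360
d = 2360^(1/0.82) = 2360^1.2195 = 12980 m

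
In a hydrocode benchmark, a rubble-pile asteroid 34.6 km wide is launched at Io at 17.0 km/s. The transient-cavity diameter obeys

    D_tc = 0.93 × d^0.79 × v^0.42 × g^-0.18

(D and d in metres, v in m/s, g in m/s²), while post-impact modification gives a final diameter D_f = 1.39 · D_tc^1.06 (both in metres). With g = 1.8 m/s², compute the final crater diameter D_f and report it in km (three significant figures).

D_f ≈ 556 km

In SI: d = 34600 m, v = 17000 m/s.
d^0.79 = 34600^0.79 = 3854
v^0.42 = 17000^0.42 = 59.81
g^-0.18 = 1.8^-0.18 = 0.8996
D_tc = 0.93 × 3854 × 59.81 × 0.8996 = 1.928 × 10^5 m
D_f = 1.39 × (1.928 × 10^5)^1.06 = 5.562 × 10^5 m
     = 556.2 km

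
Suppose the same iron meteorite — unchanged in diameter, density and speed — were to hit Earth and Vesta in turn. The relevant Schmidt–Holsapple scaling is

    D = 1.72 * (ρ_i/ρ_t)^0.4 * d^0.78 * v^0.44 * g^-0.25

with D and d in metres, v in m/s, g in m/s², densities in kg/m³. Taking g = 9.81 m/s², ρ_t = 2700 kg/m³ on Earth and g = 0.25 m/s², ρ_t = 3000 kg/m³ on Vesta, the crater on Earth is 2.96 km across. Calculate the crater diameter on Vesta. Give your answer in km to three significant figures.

D ≈ 7.10 km

The impactor-only factors (d, v, ρ_i) cancel in the ratio, leaving D_Vesta/D_Earth = (g_Vesta/g_Earth)^-0.25 · (ρ_t,Earth/ρ_t,Vesta)^0.4.
(0.25/9.81)^-0.25 = 0.02548^-0.25 = 2.503
(2700/3000)^0.4 = 0.9000^0.4 = 0.9587
Ratio = 2.503 × 0.9587 = 2.400
D_Vesta = 2.400 × 2.96 km = 7.10 km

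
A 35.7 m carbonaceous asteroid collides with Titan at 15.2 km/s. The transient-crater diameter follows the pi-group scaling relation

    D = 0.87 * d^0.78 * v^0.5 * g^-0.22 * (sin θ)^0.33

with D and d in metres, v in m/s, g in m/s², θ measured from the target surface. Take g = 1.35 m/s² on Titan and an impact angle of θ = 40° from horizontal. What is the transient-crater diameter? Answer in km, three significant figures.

D ≈ 1.41 km

In SI units: v = 15200 m/s.
d^0.78 = 35.7^0.78 = 16.26
v^0.5 = 15200^0.5 = 123.3
g^-0.22 = 1.35^-0.22 = 0.9361
(sin 40°)^0.33 = 0.6428^0.33 = 0.8643
D = 0.87 × 16.26 × 123.3 × 0.9361 × 0.8643 = 1411 m
   = 1.411 km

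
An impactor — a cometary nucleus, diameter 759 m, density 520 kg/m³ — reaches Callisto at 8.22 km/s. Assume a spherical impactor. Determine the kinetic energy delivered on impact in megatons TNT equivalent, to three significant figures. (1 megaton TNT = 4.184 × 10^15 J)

v = 8220 m/s.
Mass m = (π/6) ρ d³ = (π/6) × 520 × (759)³ = 1.190 × 10^11 kg
E = ½ m v² = 0.5 × 1.190 × 10^11 × (8220)² = 4.020 × 10^18 J
   = 4.020 × 10^18 / 4.184×10^15 = 960.8 Mt

E ≈ 961 Mt TNT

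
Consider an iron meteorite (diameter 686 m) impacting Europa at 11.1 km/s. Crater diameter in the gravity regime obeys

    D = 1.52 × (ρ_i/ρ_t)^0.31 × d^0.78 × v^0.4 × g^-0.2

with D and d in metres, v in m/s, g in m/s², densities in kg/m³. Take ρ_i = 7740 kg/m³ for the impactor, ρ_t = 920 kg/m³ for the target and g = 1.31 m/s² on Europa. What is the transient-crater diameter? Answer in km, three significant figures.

D ≈ 18.9 km

In SI units: v = 11100 m/s.
(ρ_i/ρ_t)^0.31 = (7740/920)^0.31 = 1.935
d^0.78 = 686^0.78 = 163.1
v^0.4 = 11100^0.4 = 41.51
g^-0.2 = 1.31^-0.2 = 0.9474
D = 1.52 × 1.935 × 163.1 × 41.51 × 0.9474 = 18865 m
   = 18.87 km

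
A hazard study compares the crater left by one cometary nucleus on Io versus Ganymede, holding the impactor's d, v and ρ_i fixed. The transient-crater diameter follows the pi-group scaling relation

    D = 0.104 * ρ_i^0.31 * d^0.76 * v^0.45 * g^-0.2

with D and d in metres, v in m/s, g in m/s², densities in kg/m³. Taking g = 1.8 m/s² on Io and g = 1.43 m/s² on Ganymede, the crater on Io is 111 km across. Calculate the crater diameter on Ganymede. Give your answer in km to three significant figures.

All impactor-dependent factors cancel in the ratio, leaving D_Ganymede/D_Io = (g_Ganymede/g_Io)^-0.2.
(1.43/1.8)^-0.2 = 0.7944^-0.2 = 1.047
D_Ganymede = 1.047 × 111 km = 116 km

D ≈ 116 km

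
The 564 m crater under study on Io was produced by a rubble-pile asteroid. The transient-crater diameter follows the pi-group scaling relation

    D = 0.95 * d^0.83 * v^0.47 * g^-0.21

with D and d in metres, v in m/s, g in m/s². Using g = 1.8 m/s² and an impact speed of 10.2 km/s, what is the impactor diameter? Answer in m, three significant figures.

Rearranging for d: d = [D / (0.95 · 10200^0.47 · 1.8^-0.21)]^(1/0.83).
10200^0.47 = 76.57
1.8^-0.21 = 0.8839
Denominator = 0.95 × 76.57 × 0.8839 = 64.30
D / 64.30 = 564 / 64.30 = 8.771
d = 8.771^(1/0.83) = 8.771^1.2048 = 13.68 m

d ≈ 13.7 m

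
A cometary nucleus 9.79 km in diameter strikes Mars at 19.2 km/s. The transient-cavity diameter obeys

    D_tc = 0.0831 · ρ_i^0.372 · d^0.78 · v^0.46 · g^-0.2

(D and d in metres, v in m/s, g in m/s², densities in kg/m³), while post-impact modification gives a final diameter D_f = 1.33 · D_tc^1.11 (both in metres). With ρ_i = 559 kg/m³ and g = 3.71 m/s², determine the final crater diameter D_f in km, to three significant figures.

In SI: d = 9790 m, v = 19200 m/s.
ρ_i^0.372 = 559^0.372 = 10.52
d^0.78 = 9790^0.78 = 1297
v^0.46 = 19200^0.46 = 93.39
g^-0.2 = 3.71^-0.2 = 0.7694
D_tc = 0.0831 × 10.52 × 1297 × 93.39 × 0.7694 = 81470 m
D_f = 1.33 × (81470)^1.11 = 3.759 × 10^5 m
     = 375.9 km

D_f ≈ 376 km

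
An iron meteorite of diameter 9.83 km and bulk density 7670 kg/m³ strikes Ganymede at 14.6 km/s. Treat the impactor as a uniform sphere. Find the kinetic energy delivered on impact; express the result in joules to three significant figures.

E ≈ 4.07 × 10^23 J

d = 9830 m; v = 14600 m/s.
Mass m = (π/6) ρ d³ = (π/6) × 7670 × (9830)³ = 3.815 × 10^15 kg
E = ½ m v² = 0.5 × 3.815 × 10^15 × (14600)² = 4.066 × 10^23 J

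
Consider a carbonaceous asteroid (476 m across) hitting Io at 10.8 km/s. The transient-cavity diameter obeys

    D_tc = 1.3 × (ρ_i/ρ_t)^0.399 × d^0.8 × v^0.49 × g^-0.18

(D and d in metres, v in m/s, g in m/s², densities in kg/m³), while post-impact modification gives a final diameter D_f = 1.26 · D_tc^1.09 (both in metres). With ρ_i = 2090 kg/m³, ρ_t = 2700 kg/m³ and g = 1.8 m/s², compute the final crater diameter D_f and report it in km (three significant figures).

v = 10800 m/s.
(ρ_i/ρ_t)^0.399 = (2090/2700)^0.399 = 0.9029
d^0.8 = 476^0.8 = 138.7
v^0.49 = 10800^0.49 = 94.71
g^-0.18 = 1.8^-0.18 = 0.8996
D_tc = 1.3 × 0.9029 × 138.7 × 94.71 × 0.8996 = 13870 m
D_f = 1.26 × (13870)^1.09 = 41232 m
     = 41.23 km

D_f ≈ 41.2 km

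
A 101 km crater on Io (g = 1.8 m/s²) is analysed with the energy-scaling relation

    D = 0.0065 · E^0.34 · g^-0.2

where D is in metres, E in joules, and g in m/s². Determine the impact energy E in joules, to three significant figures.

Rearranging: E = [D / (0.0065 · g^-0.2)]^(1/0.34).
D = 101000 m.
g^-0.2 = 1.8^-0.2 = 0.8891
D / (0.0065 × 0.8891) = 101000 / (5.779 × 10^-3) = 1.748 × 10^7
E = (1.748 × 10^7)^2.9412 = 2.003 × 10^21 J

E ≈ 2.00 × 10^21 J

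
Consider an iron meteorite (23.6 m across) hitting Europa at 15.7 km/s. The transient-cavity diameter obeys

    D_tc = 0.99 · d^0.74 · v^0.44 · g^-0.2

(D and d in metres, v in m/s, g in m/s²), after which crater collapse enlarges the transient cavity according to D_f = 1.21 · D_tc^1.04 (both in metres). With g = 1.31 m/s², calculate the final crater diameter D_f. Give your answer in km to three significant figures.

D_f ≈ 1.07 km

v = 15700 m/s.
d^0.74 = 23.6^0.74 = 10.37
v^0.44 = 15700^0.44 = 70.18
g^-0.2 = 1.31^-0.2 = 0.9474
D_tc = 0.99 × 10.37 × 70.18 × 0.9474 = 682.6 m
D_f = 1.21 × (682.6)^1.04 = 1072 m
     = 1.072 km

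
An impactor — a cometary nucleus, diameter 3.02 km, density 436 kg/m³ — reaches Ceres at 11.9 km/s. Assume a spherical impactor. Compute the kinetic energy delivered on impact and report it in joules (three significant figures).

d = 3020 m; v = 11900 m/s.
Mass m = (π/6) ρ d³ = (π/6) × 436 × (3020)³ = 6.288 × 10^12 kg
E = ½ m v² = 0.5 × 6.288 × 10^12 × (11900)² = 4.452 × 10^20 J

E ≈ 4.45 × 10^20 J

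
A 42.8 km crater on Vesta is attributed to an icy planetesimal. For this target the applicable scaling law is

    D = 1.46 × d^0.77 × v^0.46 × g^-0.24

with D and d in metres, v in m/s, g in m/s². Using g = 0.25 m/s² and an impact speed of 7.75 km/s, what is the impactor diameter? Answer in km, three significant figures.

d ≈ 1.95 km

Rearranging for d: d = [D / (1.46 · 7750^0.46 · 0.25^-0.24)]^(1/0.77).
D = 42800 m.
7750^0.46 = 61.53
0.25^-0.24 = 1.395
Denominator = 1.46 × 61.53 × 1.395 = 125.3
D / 125.3 = 42800 / 125.3 = 341.6
d = 341.6^(1/0.77) = 341.6^1.2987 = 1951 m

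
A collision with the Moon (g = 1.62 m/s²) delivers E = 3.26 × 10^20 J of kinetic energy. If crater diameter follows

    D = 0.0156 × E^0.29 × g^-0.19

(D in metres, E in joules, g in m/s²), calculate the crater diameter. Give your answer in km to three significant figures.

E^0.29 = (3.26 × 10^20)^0.29 = 8.889 × 10^5
g^-0.19 = 1.62^-0.19 = 0.9124
D = 0.0156 × 8.889 × 10^5 × 0.9124 = 12652 m
   = 12.65 km

D ≈ 12.7 km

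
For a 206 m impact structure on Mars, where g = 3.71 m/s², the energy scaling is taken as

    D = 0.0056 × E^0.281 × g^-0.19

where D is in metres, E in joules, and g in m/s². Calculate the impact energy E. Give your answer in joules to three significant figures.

E ≈ 4.29 × 10^16 J

Rearranging: E = [D / (0.0056 · g^-0.19)]^(1/0.281).
g^-0.19 = 3.71^-0.19 = 0.7795
D / (0.0056 × 0.7795) = 206 / (4.365 × 10^-3) = 4.719 × 10^4
E = (4.719 × 10^4)^3.5587 = 4.294 × 10^16 J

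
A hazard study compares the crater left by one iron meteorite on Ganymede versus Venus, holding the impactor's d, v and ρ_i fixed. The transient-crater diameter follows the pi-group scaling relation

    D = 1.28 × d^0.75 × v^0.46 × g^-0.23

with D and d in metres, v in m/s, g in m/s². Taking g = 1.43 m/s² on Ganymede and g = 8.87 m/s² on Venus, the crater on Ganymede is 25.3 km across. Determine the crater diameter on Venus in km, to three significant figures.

All impactor-dependent factors cancel in the ratio, leaving D_Venus/D_Ganymede = (g_Venus/g_Ganymede)^-0.23.
(8.87/1.43)^-0.23 = 6.203^-0.23 = 0.6572
D_Venus = 0.6572 × 25.3 km = 16.6 km

D ≈ 16.6 km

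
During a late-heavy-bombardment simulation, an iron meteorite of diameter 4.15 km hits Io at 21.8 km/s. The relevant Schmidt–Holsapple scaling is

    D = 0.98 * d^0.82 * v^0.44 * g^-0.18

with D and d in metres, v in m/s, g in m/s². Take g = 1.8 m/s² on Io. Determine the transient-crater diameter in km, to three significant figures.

D ≈ 66.2 km

In SI units: d = 4150 m, v = 21800 m/s.
d^0.82 = 4150^0.82 = 926.4
v^0.44 = 21800^0.44 = 81.08
g^-0.18 = 1.8^-0.18 = 0.8996
D = 0.98 × 926.4 × 81.08 × 0.8996 = 66220 m
   = 66.22 km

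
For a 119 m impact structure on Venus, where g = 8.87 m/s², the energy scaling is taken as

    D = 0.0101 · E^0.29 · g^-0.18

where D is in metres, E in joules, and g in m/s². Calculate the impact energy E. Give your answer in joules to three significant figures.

Rearranging: E = [D / (0.0101 · g^-0.18)]^(1/0.29).
g^-0.18 = 8.87^-0.18 = 0.6751
D / (0.0101 × 0.6751) = 119 / (6.819 × 10^-3) = 1.745 × 10^4
E = (1.745 × 10^4)^3.4483 = 4.236 × 10^14 J

E ≈ 4.24 × 10^14 J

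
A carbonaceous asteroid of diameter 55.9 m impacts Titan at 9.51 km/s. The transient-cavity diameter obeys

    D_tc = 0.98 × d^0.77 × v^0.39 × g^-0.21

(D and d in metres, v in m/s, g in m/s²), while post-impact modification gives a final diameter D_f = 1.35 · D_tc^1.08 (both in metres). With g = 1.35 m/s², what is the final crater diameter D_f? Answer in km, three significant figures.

D_f ≈ 1.66 km

v = 9510 m/s.
d^0.77 = 55.9^0.77 = 22.16
v^0.39 = 9510^0.39 = 35.60
g^-0.21 = 1.35^-0.21 = 0.9389
D_tc = 0.98 × 22.16 × 35.60 × 0.9389 = 725.9 m
D_f = 1.35 × (725.9)^1.08 = 1660 m
     = 1.660 km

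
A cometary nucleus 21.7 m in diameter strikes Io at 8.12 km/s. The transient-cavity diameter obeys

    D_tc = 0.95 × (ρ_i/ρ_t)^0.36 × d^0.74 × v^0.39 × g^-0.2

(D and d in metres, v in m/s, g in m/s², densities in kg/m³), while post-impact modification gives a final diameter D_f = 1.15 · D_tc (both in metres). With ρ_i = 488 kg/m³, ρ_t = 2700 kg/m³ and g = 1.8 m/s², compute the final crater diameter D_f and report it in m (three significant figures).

v = 8120 m/s.
(ρ_i/ρ_t)^0.36 = (488/2700)^0.36 = 0.5402
d^0.74 = 21.7^0.74 = 9.749
v^0.39 = 8120^0.39 = 33.48
g^-0.2 = 1.8^-0.2 = 0.8891
D_tc = 0.95 × 0.5402 × 9.749 × 33.48 × 0.8891 = 148.9 m
D_f = 1.15 × 148.9 = 171.2 m

D_f ≈ 171 m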